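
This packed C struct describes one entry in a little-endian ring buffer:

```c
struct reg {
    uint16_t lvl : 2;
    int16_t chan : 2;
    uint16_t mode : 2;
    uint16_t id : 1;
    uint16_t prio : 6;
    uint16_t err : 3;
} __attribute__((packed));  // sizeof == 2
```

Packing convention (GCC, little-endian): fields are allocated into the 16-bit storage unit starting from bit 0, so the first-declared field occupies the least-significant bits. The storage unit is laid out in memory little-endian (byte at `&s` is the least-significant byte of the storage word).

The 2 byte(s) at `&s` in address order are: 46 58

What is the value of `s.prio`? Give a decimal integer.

48

[0]=0x46 [1]=0x58 (little-endian) → word 0x5846
lvl [0+:2] = (word>>0) & 0x3 = 2
chan [2+:2] = (word>>2) & 0x3 = 1
mode [4+:2] = (word>>4) & 0x3 = 0
id [6+:1] = (word>>6) & 0x1 = 1
prio [7+:6] = (word>>7) & 0x3f = 48  ←
err [13+:3] = (word>>13) & 0x7 = 2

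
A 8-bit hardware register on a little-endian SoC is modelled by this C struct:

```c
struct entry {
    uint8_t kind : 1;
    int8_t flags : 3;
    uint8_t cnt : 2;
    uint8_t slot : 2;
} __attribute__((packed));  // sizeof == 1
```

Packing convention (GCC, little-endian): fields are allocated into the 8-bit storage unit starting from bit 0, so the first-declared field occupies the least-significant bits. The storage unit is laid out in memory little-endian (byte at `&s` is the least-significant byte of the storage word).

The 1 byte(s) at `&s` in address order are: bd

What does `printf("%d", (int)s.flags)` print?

[0]=0xbd (little-endian) → word 0xbd
kind [0+:1] = (word>>0) & 0x1 = 1
flags [1+:3] = (word>>1) & 0x7 = 6  ←
cnt [4+:2] = (word>>4) & 0x3 = 3
slot [6+:2] = (word>>6) & 0x3 = 2
flags signed 3b, MSB=1: 6 - 8 = -2

-2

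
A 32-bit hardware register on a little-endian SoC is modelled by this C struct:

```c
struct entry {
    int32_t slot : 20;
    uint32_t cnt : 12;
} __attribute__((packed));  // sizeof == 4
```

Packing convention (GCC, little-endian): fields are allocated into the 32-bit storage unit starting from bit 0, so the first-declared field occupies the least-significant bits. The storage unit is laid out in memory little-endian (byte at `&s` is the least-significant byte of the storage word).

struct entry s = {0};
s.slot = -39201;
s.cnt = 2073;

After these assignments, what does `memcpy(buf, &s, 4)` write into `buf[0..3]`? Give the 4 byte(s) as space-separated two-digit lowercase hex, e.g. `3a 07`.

df 66 9f 81

[0+:20] slot=-39201 & 0xfffff = 0xf66df; word=0x000f66df
[20+:12] cnt=2073 & 0xfff = 0x819; word=0x819f66df
word = 0x819f66df → little-endian bytes:
  [0]=0xdf  [1]=0x66  [2]=0x9f  [3]=0x81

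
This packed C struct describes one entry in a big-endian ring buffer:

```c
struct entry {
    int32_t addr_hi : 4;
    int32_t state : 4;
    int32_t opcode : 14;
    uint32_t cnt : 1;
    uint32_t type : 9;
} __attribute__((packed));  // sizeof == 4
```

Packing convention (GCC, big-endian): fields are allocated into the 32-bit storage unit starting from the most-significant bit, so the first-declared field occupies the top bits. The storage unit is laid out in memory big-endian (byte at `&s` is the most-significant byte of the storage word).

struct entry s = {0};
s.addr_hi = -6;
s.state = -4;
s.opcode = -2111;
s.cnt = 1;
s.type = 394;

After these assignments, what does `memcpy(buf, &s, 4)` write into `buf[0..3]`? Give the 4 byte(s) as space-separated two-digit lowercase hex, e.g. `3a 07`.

addr_hi (4b) val=-6 bits=0xa at bit 28: 0xa0000000
state (4b) val=-4 bits=0xc at bit 24: 0xac000000
opcode (14b) val=-2111 bits=0x37c1 at bit 10: 0xacdf0400
cnt (1b) val=1 bits=0x1 at bit 9: 0xacdf0600
type (9b) val=394 bits=0x18a at bit 0: 0xacdf078a
word = 0xacdf078a → big-endian bytes:
  [0]=0xac  [1]=0xdf  [2]=0x07  [3]=0x8a

ac df 07 8a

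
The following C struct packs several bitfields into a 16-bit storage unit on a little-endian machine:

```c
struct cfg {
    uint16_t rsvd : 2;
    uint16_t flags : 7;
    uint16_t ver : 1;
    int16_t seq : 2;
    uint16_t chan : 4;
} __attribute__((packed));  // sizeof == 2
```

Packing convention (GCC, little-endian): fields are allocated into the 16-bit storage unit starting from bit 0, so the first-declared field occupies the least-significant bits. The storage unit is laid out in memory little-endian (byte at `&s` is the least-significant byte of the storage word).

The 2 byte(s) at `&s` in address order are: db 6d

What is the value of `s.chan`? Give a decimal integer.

6

[0]=0xdb [1]=0x6d (little-endian) → word 0x6ddb
rsvd [0+:2] = (word>>0) & 0x3 = 3
flags [2+:7] = (word>>2) & 0x7f = 118
ver [9+:1] = (word>>9) & 0x1 = 0
seq [10+:2] = (word>>10) & 0x3 = 3
chan [12+:4] = (word>>12) & 0xf = 6  ←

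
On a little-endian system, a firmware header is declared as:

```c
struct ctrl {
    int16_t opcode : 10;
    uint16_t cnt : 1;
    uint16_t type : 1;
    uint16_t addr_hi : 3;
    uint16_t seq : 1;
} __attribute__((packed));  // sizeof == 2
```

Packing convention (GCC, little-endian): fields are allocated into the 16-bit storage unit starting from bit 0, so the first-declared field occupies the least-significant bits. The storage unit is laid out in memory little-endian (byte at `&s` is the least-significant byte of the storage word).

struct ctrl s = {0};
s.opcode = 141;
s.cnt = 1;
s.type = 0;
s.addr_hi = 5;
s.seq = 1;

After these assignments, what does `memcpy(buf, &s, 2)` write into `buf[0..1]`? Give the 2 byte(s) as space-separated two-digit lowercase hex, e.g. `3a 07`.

opcode:10 = 141 → 0x8d << 0 → word 0x008d
cnt:1 = 1 → 0x1 << 10 → word 0x048d
type:1 = 0 → 0x0 << 11 → word 0x048d
addr_hi:3 = 5 → 0x5 << 12 → word 0x548d
seq:1 = 1 → 0x1 << 15 → word 0xd48d
word = 0xd48d → little-endian bytes:
  [0]=0x8d  [1]=0xd4

8d d4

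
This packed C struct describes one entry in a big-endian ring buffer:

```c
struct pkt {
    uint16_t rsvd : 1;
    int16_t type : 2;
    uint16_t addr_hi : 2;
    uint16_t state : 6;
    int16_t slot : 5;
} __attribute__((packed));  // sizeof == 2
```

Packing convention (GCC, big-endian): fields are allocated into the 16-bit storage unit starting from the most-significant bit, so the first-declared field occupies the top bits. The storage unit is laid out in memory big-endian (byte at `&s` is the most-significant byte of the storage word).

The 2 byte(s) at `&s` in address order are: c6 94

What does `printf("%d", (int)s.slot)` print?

-12

[0]=0xc6 [1]=0x94 (big-endian) → word 0xc694
rsvd [15+:1] = (word>>15) & 0x1 = 1
type [13+:2] = (word>>13) & 0x3 = 2
addr_hi [11+:2] = (word>>11) & 0x3 = 0
state [5+:6] = (word>>5) & 0x3f = 52
slot [0+:5] = (word>>0) & 0x1f = 20  ←
slot signed 5b, MSB=1: 20 - 32 = -12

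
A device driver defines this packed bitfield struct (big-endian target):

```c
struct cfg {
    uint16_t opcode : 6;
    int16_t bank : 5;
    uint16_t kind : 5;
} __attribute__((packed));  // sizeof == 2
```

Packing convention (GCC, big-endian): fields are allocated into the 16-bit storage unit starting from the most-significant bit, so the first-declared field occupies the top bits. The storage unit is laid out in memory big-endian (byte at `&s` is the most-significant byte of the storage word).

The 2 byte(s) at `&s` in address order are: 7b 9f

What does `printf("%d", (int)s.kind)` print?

[0]=0x7b [1]=0x9f (big-endian) → word 0x7b9f
opcode:6 @ bit 10 → (0x7b9f>>10)&0x3f = 0x1e
bank:5 @ bit 5 → (0x7b9f>>5)&0x1f = 0x1c
kind:5 @ bit 0 → (0x7b9f>>0)&0x1f = 0x1f  ←

31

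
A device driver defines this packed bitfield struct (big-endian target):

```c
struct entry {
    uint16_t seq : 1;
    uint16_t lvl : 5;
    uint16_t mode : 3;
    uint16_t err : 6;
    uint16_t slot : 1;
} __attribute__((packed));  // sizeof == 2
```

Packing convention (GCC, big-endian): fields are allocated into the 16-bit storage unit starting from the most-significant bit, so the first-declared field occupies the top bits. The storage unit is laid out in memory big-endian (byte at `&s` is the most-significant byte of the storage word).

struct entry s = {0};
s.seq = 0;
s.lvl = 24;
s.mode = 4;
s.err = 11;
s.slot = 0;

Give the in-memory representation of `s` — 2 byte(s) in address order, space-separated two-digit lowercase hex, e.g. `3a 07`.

[15+:1] seq=0 & 0x1 = 0x0; word=0x0000
[10+:5] lvl=24 & 0x1f = 0x18; word=0x6000
[7+:3] mode=4 & 0x7 = 0x4; word=0x6200
[1+:6] err=11 & 0x3f = 0xb; word=0x6216
[0+:1] slot=0 & 0x1 = 0x0; word=0x6216
word = 0x6216 → big-endian bytes:
  [0]=0x62  [1]=0x16

62 16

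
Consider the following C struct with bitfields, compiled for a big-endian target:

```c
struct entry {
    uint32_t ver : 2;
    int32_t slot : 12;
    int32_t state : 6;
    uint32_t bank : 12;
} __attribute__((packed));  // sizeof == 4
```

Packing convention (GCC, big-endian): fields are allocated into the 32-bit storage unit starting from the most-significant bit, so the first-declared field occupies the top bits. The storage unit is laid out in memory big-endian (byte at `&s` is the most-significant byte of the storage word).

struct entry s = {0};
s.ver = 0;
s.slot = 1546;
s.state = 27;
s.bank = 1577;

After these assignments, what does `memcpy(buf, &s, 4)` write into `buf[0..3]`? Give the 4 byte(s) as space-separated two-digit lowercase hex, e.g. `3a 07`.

18 29 b6 29

ver:2 = 0 → 0x0 << 30 → word 0x00000000
slot:12 = 1546 → 0x60a << 18 → word 0x18280000
state:6 = 27 → 0x1b << 12 → word 0x1829b000
bank:12 = 1577 → 0x629 << 0 → word 0x1829b629
word = 0x1829b629 → big-endian bytes:
  [0]=0x18  [1]=0x29  [2]=0xb6  [3]=0x29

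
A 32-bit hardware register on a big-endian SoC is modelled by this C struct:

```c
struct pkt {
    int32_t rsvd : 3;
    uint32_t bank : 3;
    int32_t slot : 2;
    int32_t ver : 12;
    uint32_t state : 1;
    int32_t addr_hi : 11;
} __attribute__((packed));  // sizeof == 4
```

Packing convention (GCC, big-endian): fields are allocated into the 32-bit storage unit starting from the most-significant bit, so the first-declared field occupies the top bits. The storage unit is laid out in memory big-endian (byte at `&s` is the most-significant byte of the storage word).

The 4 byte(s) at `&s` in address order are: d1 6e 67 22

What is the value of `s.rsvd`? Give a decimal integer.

-2

[0]=0xd1 [1]=0x6e [2]=0x67 [3]=0x22 (big-endian) → word 0xd16e6722
rsvd:3 @ bit 29 → (0xd16e6722>>29)&0x7 = 0x6  ←
bank:3 @ bit 26 → (0xd16e6722>>26)&0x7 = 0x4
slot:2 @ bit 24 → (0xd16e6722>>24)&0x3 = 0x1
ver:12 @ bit 12 → (0xd16e6722>>12)&0xfff = 0x6e6
state:1 @ bit 11 → (0xd16e6722>>11)&0x1 = 0x0
addr_hi:11 @ bit 0 → (0xd16e6722>>0)&0x7ff = 0x722
rsvd signed 3b, MSB=1: 6 - 8 = -2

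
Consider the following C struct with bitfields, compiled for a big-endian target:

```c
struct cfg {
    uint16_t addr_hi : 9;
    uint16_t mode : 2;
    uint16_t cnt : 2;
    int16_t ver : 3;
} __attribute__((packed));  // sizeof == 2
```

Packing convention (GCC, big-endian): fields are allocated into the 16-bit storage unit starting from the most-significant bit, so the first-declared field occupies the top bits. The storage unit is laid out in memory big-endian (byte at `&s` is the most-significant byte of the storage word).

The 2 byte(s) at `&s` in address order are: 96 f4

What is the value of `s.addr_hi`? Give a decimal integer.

[0]=0x96 [1]=0xf4 (big-endian) → word 0x96f4
addr_hi:9 @ bit 7 → (0x96f4>>7)&0x1ff = 0x12d  ←
mode:2 @ bit 5 → (0x96f4>>5)&0x3 = 0x3
cnt:2 @ bit 3 → (0x96f4>>3)&0x3 = 0x2
ver:3 @ bit 0 → (0x96f4>>0)&0x7 = 0x4

301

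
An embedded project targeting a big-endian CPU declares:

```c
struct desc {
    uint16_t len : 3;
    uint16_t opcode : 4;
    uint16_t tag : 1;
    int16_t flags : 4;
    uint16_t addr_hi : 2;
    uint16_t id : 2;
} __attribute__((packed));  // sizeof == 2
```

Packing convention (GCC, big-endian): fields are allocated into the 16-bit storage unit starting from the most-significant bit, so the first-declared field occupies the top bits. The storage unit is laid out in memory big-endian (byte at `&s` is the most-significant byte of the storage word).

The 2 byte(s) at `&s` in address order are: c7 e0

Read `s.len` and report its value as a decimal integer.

[0]=0xc7 [1]=0xe0 (big-endian) → word 0xc7e0
len:3 @ bit 13 → (0xc7e0>>13)&0x7 = 0x6  ←
opcode:4 @ bit 9 → (0xc7e0>>9)&0xf = 0x3
tag:1 @ bit 8 → (0xc7e0>>8)&0x1 = 0x1
flags:4 @ bit 4 → (0xc7e0>>4)&0xf = 0xe
addr_hi:2 @ bit 2 → (0xc7e0>>2)&0x3 = 0x0
id:2 @ bit 0 → (0xc7e0>>0)&0x3 = 0x0

6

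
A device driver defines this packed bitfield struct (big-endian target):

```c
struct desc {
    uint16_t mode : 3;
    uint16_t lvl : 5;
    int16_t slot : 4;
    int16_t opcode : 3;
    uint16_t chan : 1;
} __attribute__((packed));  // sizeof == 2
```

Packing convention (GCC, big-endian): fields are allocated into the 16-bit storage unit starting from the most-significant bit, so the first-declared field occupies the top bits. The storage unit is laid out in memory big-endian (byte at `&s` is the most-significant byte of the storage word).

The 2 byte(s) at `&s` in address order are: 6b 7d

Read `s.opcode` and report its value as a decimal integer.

[0]=0x6b [1]=0x7d (big-endian) → word 0x6b7d
mode [13+:3] = (word>>13) & 0x7 = 3
lvl [8+:5] = (word>>8) & 0x1f = 11
slot [4+:4] = (word>>4) & 0xf = 7
opcode [1+:3] = (word>>1) & 0x7 = 6  ←
chan [0+:1] = (word>>0) & 0x1 = 1
opcode signed 3b, MSB=1: 6 - 8 = -2

-2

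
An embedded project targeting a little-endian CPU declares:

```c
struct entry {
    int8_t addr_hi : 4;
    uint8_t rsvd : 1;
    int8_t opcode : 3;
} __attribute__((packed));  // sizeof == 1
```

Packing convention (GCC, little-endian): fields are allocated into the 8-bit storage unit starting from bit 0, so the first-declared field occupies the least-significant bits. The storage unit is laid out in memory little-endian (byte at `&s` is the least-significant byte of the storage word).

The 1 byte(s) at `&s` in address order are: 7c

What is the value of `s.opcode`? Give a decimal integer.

3

[0]=0x7c (little-endian) → word 0x7c
addr_hi [0+:4] = (word>>0) & 0xf = 12
rsvd [4+:1] = (word>>4) & 0x1 = 1
opcode [5+:3] = (word>>5) & 0x7 = 3  ←
opcode signed 3b, MSB=0: value = 3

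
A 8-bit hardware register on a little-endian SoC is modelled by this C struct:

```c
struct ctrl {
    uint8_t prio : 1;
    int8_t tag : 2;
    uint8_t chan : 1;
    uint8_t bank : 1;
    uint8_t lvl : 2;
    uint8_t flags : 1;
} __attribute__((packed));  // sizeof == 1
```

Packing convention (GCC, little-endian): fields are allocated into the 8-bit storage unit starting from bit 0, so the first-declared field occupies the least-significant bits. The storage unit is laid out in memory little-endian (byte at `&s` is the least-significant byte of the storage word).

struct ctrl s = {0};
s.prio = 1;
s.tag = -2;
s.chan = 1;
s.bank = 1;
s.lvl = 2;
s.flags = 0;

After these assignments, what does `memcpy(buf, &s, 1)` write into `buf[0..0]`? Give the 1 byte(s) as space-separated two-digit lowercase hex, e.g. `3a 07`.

prio (1b) val=1 bits=0x1 at bit 0: 0x01
tag (2b) val=-2 bits=0x2 at bit 1: 0x05
chan (1b) val=1 bits=0x1 at bit 3: 0x0d
bank (1b) val=1 bits=0x1 at bit 4: 0x1d
lvl (2b) val=2 bits=0x2 at bit 5: 0x5d
flags (1b) val=0 bits=0x0 at bit 7: 0x5d
word = 0x5d → little-endian bytes:
  [0]=0x5d

5d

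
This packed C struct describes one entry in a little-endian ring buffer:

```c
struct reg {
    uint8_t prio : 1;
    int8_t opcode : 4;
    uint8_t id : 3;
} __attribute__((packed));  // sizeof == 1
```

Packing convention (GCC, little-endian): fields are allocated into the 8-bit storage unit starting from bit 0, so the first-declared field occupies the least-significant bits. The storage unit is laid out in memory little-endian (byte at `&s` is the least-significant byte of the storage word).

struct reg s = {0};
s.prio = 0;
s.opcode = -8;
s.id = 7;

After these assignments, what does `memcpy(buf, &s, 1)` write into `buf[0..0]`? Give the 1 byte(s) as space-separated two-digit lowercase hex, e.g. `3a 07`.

prio (1b) val=0 bits=0x0 at bit 0: 0x00
opcode (4b) val=-8 bits=0x8 at bit 1: 0x10
id (3b) val=7 bits=0x7 at bit 5: 0xf0
word = 0xf0 → little-endian bytes:
  [0]=0xf0

f0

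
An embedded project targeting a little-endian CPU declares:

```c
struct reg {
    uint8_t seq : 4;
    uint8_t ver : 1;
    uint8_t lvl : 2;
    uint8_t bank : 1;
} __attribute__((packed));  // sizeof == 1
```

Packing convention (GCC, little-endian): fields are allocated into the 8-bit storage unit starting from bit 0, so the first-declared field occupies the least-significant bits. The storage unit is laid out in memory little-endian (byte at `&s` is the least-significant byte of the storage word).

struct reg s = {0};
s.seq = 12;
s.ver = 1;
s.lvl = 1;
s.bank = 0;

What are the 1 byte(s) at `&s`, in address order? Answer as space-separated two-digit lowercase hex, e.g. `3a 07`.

seq:4 = 12 → 0xc << 0 → word 0x0c
ver:1 = 1 → 0x1 << 4 → word 0x1c
lvl:2 = 1 → 0x1 << 5 → word 0x3c
bank:1 = 0 → 0x0 << 7 → word 0x3c
word = 0x3c → little-endian bytes:
  [0]=0x3c

3c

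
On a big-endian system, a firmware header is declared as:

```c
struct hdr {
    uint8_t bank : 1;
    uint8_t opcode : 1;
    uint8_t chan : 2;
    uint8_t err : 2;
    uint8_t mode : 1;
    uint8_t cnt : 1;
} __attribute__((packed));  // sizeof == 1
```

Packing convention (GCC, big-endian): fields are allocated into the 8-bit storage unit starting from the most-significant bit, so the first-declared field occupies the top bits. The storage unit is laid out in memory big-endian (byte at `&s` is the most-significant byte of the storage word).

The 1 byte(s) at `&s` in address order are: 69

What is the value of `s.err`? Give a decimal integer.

2

[0]=0x69 (big-endian) → word 0x69
bank [7+:1] = (word>>7) & 0x1 = 0
opcode [6+:1] = (word>>6) & 0x1 = 1
chan [4+:2] = (word>>4) & 0x3 = 2
err [2+:2] = (word>>2) & 0x3 = 2  ←
mode [1+:1] = (word>>1) & 0x1 = 0
cnt [0+:1] = (word>>0) & 0x1 = 1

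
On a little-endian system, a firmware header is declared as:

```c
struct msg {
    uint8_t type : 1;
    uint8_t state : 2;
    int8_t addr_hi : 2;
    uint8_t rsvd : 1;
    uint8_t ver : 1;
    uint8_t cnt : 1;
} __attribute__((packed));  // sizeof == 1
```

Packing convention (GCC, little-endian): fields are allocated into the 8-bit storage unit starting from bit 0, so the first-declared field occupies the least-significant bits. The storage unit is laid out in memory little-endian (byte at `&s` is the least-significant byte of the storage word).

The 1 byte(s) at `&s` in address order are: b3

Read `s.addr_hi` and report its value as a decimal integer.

-2

[0]=0xb3 (little-endian) → word 0xb3
type [0+:1] = (word>>0) & 0x1 = 1
state [1+:2] = (word>>1) & 0x3 = 1
addr_hi [3+:2] = (word>>3) & 0x3 = 2  ←
rsvd [5+:1] = (word>>5) & 0x1 = 1
ver [6+:1] = (word>>6) & 0x1 = 0
cnt [7+:1] = (word>>7) & 0x1 = 1
addr_hi signed 2b, MSB=1: 2 - 4 = -2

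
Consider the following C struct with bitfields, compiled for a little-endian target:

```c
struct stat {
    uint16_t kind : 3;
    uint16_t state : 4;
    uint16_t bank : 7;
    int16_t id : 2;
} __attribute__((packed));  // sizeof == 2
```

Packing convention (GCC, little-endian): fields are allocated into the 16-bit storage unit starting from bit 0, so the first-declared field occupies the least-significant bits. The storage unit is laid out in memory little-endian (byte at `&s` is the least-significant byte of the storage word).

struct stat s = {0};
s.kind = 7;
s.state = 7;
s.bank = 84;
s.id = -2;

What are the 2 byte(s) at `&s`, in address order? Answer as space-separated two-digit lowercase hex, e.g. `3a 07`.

kind (3b) val=7 bits=0x7 at bit 0: 0x0007
state (4b) val=7 bits=0x7 at bit 3: 0x003f
bank (7b) val=84 bits=0x54 at bit 7: 0x2a3f
id (2b) val=-2 bits=0x2 at bit 14: 0xaa3f
word = 0xaa3f → little-endian bytes:
  [0]=0x3f  [1]=0xaa

3f aa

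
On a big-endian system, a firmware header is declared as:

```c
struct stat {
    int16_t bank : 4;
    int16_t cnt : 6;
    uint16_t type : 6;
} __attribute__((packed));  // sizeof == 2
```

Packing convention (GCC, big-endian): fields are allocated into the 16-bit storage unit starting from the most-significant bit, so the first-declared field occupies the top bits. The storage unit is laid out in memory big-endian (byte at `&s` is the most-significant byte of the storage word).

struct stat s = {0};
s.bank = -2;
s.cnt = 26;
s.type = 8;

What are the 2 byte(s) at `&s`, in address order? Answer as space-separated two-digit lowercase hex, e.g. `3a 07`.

[12+:4] bank=-2 & 0xf = 0xe; word=0xe000
[6+:6] cnt=26 & 0x3f = 0x1a; word=0xe680
[0+:6] type=8 & 0x3f = 0x8; word=0xe688
word = 0xe688 → big-endian bytes:
  [0]=0xe6  [1]=0x88

e6 88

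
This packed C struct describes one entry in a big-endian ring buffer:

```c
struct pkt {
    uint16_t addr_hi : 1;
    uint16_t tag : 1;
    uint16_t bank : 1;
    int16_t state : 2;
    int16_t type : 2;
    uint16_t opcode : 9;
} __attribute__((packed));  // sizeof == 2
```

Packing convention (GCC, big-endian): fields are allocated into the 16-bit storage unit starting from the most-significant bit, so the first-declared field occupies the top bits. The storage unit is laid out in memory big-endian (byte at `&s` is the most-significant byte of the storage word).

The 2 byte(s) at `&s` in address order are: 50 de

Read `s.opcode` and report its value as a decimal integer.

[0]=0x50 [1]=0xde (big-endian) → word 0x50de
addr_hi:1 @ bit 15 → (0x50de>>15)&0x1 = 0x0
tag:1 @ bit 14 → (0x50de>>14)&0x1 = 0x1
bank:1 @ bit 13 → (0x50de>>13)&0x1 = 0x0
state:2 @ bit 11 → (0x50de>>11)&0x3 = 0x2
type:2 @ bit 9 → (0x50de>>9)&0x3 = 0x0
opcode:9 @ bit 0 → (0x50de>>0)&0x1ff = 0xde  ←

222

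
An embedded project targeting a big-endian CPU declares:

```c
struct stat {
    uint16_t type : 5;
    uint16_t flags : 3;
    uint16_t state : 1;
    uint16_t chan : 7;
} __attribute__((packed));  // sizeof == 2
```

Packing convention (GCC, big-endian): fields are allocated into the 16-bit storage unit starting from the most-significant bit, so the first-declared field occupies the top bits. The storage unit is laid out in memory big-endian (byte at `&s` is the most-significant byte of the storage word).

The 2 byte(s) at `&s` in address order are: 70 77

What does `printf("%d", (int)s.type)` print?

14

[0]=0x70 [1]=0x77 (big-endian) → word 0x7077
type [11+:5] = (word>>11) & 0x1f = 14  ←
flags [8+:3] = (word>>8) & 0x7 = 0
state [7+:1] = (word>>7) & 0x1 = 0
chan [0+:7] = (word>>0) & 0x7f = 119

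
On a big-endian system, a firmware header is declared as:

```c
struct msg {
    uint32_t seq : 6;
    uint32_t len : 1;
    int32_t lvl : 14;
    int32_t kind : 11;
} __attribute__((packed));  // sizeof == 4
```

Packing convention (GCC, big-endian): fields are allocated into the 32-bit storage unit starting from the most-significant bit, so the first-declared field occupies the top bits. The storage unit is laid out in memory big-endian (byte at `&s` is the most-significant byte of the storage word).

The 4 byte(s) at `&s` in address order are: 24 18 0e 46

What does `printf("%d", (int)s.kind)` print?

-442

[0]=0x24 [1]=0x18 [2]=0x0e [3]=0x46 (big-endian) → word 0x24180e46
seq:6 @ bit 26 → (0x24180e46>>26)&0x3f = 0x9
len:1 @ bit 25 → (0x24180e46>>25)&0x1 = 0x0
lvl:14 @ bit 11 → (0x24180e46>>11)&0x3fff = 0x301
kind:11 @ bit 0 → (0x24180e46>>0)&0x7ff = 0x646  ←
kind signed 11b, MSB=1: 1606 - 2048 = -442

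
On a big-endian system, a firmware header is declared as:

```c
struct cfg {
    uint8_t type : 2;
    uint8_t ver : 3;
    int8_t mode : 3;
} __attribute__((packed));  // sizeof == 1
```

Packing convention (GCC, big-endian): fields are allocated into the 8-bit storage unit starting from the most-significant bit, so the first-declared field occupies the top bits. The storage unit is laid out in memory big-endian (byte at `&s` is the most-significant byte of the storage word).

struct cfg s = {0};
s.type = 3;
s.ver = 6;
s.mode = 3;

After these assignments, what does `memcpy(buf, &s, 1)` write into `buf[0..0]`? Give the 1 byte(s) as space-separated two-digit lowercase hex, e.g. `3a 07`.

f3

type:2 = 3 → 0x3 << 6 → word 0xc0
ver:3 = 6 → 0x6 << 3 → word 0xf0
mode:3 = 3 → 0x3 << 0 → word 0xf3
word = 0xf3 → big-endian bytes:
  [0]=0xf3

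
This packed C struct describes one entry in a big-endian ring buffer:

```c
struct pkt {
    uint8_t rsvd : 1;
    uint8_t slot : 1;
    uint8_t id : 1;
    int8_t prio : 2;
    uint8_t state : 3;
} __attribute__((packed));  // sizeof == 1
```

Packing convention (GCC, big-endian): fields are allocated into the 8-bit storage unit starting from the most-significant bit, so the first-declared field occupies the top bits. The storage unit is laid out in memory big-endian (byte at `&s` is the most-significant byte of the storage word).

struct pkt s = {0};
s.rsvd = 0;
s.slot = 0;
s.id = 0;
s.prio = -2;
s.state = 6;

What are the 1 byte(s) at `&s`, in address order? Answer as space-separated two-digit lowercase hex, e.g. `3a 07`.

16

rsvd (1b) val=0 bits=0x0 at bit 7: 0x00
slot (1b) val=0 bits=0x0 at bit 6: 0x00
id (1b) val=0 bits=0x0 at bit 5: 0x00
prio (2b) val=-2 bits=0x2 at bit 3: 0x10
state (3b) val=6 bits=0x6 at bit 0: 0x16
word = 0x16 → big-endian bytes:
  [0]=0x16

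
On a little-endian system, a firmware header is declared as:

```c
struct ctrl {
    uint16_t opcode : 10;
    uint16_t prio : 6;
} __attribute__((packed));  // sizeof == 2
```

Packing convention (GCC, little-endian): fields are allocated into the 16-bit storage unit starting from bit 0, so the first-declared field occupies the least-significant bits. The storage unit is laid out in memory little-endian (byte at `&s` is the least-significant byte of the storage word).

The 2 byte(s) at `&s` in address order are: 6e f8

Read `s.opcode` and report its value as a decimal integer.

[0]=0x6e [1]=0xf8 (little-endian) → word 0xf86e
opcode [0+:10] = (word>>0) & 0x3ff = 110  ←
prio [10+:6] = (word>>10) & 0x3f = 62

110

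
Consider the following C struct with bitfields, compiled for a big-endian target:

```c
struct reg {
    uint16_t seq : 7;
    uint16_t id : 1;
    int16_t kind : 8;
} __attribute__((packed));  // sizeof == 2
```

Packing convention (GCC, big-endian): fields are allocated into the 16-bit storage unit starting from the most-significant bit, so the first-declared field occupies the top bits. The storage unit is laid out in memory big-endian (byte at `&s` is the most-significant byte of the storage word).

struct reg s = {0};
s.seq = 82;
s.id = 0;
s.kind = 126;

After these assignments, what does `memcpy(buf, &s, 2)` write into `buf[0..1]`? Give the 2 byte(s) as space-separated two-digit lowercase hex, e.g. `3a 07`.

seq:7 = 82 → 0x52 << 9 → word 0xa400
id:1 = 0 → 0x0 << 8 → word 0xa400
kind:8 = 126 → 0x7e << 0 → word 0xa47e
word = 0xa47e → big-endian bytes:
  [0]=0xa4  [1]=0x7e

a4 7e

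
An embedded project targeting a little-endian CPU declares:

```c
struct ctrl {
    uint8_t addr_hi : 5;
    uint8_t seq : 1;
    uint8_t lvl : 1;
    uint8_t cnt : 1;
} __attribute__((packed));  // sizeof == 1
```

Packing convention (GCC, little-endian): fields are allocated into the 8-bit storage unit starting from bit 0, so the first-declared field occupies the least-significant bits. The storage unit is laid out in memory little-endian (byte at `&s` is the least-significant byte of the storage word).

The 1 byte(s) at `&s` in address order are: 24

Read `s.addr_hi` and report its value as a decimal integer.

4

[0]=0x24 (little-endian) → word 0x24
addr_hi [0+:5] = (word>>0) & 0x1f = 4  ←
seq [5+:1] = (word>>5) & 0x1 = 1
lvl [6+:1] = (word>>6) & 0x1 = 0
cnt [7+:1] = (word>>7) & 0x1 = 0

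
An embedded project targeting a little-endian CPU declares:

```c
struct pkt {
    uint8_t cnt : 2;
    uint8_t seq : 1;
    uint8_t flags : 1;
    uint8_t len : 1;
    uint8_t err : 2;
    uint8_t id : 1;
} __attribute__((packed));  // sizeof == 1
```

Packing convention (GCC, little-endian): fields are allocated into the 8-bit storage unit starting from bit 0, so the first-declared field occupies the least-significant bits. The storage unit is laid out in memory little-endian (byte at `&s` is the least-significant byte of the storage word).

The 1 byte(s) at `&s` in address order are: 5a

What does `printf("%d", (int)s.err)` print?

2

[0]=0x5a (little-endian) → word 0x5a
cnt [0+:2] = (word>>0) & 0x3 = 2
seq [2+:1] = (word>>2) & 0x1 = 0
flags [3+:1] = (word>>3) & 0x1 = 1
len [4+:1] = (word>>4) & 0x1 = 1
err [5+:2] = (word>>5) & 0x3 = 2  ←
id [7+:1] = (word>>7) & 0x1 = 0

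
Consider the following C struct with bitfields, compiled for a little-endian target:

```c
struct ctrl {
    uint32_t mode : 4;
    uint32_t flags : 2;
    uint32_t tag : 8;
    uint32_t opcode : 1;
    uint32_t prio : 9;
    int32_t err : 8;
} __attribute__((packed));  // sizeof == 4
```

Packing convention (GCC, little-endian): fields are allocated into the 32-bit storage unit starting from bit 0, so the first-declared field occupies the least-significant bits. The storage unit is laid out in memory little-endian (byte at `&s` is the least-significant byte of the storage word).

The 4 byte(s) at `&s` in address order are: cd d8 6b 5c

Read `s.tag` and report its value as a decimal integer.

99

[0]=0xcd [1]=0xd8 [2]=0x6b [3]=0x5c (little-endian) → word 0x5c6bd8cd
mode:4 @ bit 0 → (0x5c6bd8cd>>0)&0xf = 0xd
flags:2 @ bit 4 → (0x5c6bd8cd>>4)&0x3 = 0x0
tag:8 @ bit 6 → (0x5c6bd8cd>>6)&0xff = 0x63  ←
opcode:1 @ bit 14 → (0x5c6bd8cd>>14)&0x1 = 0x1
prio:9 @ bit 15 → (0x5c6bd8cd>>15)&0x1ff = 0xd7
err:8 @ bit 24 → (0x5c6bd8cd>>24)&0xff = 0x5c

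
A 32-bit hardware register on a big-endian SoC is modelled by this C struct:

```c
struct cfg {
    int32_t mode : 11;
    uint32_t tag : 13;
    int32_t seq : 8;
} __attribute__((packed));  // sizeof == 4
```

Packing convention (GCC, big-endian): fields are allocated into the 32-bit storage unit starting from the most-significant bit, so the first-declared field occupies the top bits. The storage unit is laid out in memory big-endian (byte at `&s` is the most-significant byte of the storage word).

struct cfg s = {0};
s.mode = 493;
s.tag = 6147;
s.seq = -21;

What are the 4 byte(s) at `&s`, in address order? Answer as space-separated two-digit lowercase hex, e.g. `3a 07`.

mode (11b) val=493 bits=0x1ed at bit 21: 0x3da00000
tag (13b) val=6147 bits=0x1803 at bit 8: 0x3db80300
seq (8b) val=-21 bits=0xeb at bit 0: 0x3db803eb
word = 0x3db803eb → big-endian bytes:
  [0]=0x3d  [1]=0xb8  [2]=0x03  [3]=0xeb

3d b8 03 eb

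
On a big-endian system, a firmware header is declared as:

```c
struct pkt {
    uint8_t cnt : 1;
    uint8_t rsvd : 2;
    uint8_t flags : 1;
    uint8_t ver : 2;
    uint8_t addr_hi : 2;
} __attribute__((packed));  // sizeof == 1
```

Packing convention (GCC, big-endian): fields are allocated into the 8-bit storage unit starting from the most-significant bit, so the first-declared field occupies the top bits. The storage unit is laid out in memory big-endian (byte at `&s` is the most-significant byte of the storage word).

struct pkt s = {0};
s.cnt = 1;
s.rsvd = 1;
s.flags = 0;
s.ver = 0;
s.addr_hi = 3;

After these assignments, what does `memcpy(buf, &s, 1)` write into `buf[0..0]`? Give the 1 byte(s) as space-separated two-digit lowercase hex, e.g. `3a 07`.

a3

[7+:1] cnt=1 & 0x1 = 0x1; word=0x80
[5+:2] rsvd=1 & 0x3 = 0x1; word=0xa0
[4+:1] flags=0 & 0x1 = 0x0; word=0xa0
[2+:2] ver=0 & 0x3 = 0x0; word=0xa0
[0+:2] addr_hi=3 & 0x3 = 0x3; word=0xa3
word = 0xa3 → big-endian bytes:
  [0]=0xa3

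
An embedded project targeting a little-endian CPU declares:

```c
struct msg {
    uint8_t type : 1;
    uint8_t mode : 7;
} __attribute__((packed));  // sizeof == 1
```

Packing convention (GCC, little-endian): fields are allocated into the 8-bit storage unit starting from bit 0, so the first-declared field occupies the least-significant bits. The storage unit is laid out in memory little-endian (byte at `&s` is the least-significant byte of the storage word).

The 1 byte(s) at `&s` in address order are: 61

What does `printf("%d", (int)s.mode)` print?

[0]=0x61 (little-endian) → word 0x61
type:1 @ bit 0 → (0x61>>0)&0x1 = 0x1
mode:7 @ bit 1 → (0x61>>1)&0x7f = 0x30  ←

48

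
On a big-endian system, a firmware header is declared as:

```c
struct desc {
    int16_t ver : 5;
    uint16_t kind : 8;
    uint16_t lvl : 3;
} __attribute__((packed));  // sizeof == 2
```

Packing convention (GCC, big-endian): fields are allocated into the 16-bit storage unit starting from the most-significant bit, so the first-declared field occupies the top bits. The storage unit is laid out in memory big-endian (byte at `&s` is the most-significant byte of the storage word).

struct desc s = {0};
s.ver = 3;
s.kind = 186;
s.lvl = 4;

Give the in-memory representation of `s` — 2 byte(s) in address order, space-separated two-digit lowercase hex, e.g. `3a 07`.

ver (5b) val=3 bits=0x3 at bit 11: 0x1800
kind (8b) val=186 bits=0xba at bit 3: 0x1dd0
lvl (3b) val=4 bits=0x4 at bit 0: 0x1dd4
word = 0x1dd4 → big-endian bytes:
  [0]=0x1d  [1]=0xd4

1d d4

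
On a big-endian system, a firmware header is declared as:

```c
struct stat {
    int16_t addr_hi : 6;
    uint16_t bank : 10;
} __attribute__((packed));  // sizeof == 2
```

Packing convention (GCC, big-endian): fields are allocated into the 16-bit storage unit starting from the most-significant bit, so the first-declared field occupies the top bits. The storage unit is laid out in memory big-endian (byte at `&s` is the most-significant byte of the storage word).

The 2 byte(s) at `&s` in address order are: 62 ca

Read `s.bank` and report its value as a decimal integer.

[0]=0x62 [1]=0xca (big-endian) → word 0x62ca
addr_hi [10+:6] = (word>>10) & 0x3f = 24
bank [0+:10] = (word>>0) & 0x3ff = 714  ←

714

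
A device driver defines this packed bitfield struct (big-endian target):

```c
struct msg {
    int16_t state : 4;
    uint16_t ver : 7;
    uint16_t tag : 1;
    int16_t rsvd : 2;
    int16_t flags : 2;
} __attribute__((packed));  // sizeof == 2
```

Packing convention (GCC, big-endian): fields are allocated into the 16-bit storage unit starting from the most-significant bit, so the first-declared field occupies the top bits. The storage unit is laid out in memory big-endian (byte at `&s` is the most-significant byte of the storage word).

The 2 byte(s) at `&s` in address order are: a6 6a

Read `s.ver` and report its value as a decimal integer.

51

[0]=0xa6 [1]=0x6a (big-endian) → word 0xa66a
state:4 @ bit 12 → (0xa66a>>12)&0xf = 0xa
ver:7 @ bit 5 → (0xa66a>>5)&0x7f = 0x33  ←
tag:1 @ bit 4 → (0xa66a>>4)&0x1 = 0x0
rsvd:2 @ bit 2 → (0xa66a>>2)&0x3 = 0x2
flags:2 @ bit 0 → (0xa66a>>0)&0x3 = 0x2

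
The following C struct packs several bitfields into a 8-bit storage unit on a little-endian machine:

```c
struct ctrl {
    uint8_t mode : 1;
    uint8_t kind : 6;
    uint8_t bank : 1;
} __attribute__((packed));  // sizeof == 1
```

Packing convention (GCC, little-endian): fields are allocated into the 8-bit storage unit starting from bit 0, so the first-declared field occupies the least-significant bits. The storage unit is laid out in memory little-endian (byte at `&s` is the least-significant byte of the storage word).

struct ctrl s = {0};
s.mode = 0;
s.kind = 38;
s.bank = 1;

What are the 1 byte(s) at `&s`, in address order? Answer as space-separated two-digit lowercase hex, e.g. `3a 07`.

mode:1 = 0 → 0x0 << 0 → word 0x00
kind:6 = 38 → 0x26 << 1 → word 0x4c
bank:1 = 1 → 0x1 << 7 → word 0xcc
word = 0xcc → little-endian bytes:
  [0]=0xcc

cc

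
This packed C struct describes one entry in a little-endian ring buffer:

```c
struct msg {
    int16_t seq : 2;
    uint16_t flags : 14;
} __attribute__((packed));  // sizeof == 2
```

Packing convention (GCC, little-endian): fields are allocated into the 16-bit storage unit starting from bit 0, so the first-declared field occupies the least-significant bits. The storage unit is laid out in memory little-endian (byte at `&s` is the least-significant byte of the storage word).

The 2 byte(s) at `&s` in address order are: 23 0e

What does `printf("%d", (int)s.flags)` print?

904

[0]=0x23 [1]=0x0e (little-endian) → word 0x0e23
seq:2 @ bit 0 → (0x0e23>>0)&0x3 = 0x3
flags:14 @ bit 2 → (0x0e23>>2)&0x3fff = 0x388  ←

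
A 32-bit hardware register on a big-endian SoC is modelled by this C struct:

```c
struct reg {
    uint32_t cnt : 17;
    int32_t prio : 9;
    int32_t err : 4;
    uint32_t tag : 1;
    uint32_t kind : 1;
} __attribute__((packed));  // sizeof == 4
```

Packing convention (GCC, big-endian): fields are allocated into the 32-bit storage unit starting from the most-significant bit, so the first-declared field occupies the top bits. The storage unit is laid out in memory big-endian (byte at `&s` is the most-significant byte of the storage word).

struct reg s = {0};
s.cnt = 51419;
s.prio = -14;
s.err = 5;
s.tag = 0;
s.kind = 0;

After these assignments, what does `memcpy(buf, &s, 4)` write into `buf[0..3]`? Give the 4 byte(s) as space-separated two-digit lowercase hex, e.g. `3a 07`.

64 6d fc 94

cnt:17 = 51419 → 0xc8db << 15 → word 0x646d8000
prio:9 = -14 → 0x1f2 << 6 → word 0x646dfc80
err:4 = 5 → 0x5 << 2 → word 0x646dfc94
tag:1 = 0 → 0x0 << 1 → word 0x646dfc94
kind:1 = 0 → 0x0 << 0 → word 0x646dfc94
word = 0x646dfc94 → big-endian bytes:
  [0]=0x64  [1]=0x6d  [2]=0xfc  [3]=0x94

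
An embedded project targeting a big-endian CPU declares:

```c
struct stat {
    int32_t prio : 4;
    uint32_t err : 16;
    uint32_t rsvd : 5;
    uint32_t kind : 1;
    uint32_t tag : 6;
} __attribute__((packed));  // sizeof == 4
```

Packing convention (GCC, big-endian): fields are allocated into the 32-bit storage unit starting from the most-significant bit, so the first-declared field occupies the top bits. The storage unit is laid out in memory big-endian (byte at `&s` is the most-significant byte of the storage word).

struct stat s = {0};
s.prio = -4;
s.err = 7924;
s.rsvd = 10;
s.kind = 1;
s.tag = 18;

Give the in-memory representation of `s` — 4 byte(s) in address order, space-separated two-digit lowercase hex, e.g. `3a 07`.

c1 ef 45 52

prio (4b) val=-4 bits=0xc at bit 28: 0xc0000000
err (16b) val=7924 bits=0x1ef4 at bit 12: 0xc1ef4000
rsvd (5b) val=10 bits=0xa at bit 7: 0xc1ef4500
kind (1b) val=1 bits=0x1 at bit 6: 0xc1ef4540
tag (6b) val=18 bits=0x12 at bit 0: 0xc1ef4552
word = 0xc1ef4552 → big-endian bytes:
  [0]=0xc1  [1]=0xef  [2]=0x45  [3]=0x52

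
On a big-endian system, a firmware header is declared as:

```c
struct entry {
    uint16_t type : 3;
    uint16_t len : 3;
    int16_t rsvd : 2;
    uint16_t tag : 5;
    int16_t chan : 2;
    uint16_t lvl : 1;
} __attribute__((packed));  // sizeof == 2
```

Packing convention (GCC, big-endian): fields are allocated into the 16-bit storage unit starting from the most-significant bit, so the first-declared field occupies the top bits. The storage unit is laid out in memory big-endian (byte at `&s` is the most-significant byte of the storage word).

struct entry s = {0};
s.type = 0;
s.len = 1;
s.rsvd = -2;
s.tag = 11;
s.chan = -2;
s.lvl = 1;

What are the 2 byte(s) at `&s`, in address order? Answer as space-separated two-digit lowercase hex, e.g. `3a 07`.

06 5d

type:3 = 0 → 0x0 << 13 → word 0x0000
len:3 = 1 → 0x1 << 10 → word 0x0400
rsvd:2 = -2 → 0x2 << 8 → word 0x0600
tag:5 = 11 → 0xb << 3 → word 0x0658
chan:2 = -2 → 0x2 << 1 → word 0x065c
lvl:1 = 1 → 0x1 << 0 → word 0x065d
word = 0x065d → big-endian bytes:
  [0]=0x06  [1]=0x5d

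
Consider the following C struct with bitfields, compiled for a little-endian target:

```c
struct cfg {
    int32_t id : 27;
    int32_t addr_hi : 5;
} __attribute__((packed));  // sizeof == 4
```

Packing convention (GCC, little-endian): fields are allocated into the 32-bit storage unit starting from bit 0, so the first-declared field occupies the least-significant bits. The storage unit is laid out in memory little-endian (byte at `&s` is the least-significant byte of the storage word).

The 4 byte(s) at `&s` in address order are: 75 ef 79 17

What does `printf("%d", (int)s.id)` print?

[0]=0x75 [1]=0xef [2]=0x79 [3]=0x17 (little-endian) → word 0x1779ef75
id [0+:27] = (word>>0) & 0x7ffffff = 125431669  ←
addr_hi [27+:5] = (word>>27) & 0x1f = 2
id signed 27b, MSB=1: 125431669 - 134217728 = -8786059

-8786059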